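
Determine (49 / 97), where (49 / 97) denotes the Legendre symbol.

1

(49 / 97)
  = (97 / 49)    [QR: 49 ≡ 1 mod 4, sign kept]
  = (48 / 49)    [97 ≡ 48 mod 49]
  = (3 / 49)    [49 ≡ 1 mod 8 ⇒ (2 / 49)^4 = +1]
  = (49 / 3)    [QR: 49 ≡ 1 mod 4, sign kept]
  = (1 / 3)    [49 ≡ 1 mod 3]
  = 1    [(1 / 3) = 1]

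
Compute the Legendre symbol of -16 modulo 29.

Reduce the numerator: -16 ≡ 13 (mod 29), so (-16/29) = (13/29).
13 ≡ 1 (mod 4), so quadratic reciprocity gives (13/29) = (29/13). Reduce: 29 ≡ 3 (mod 13). Now have (3/13).
13 ≡ 1 (mod 4), so quadratic reciprocity gives (3/13) = (13/3). Reduce: 13 ≡ 1 (mod 3). Now have (1/3).
(1/3) = 1. Collecting the sign factors: 1.

1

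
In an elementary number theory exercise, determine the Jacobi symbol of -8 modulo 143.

-1

(-8 / 143)
  = (135 / 143)    [-8 ≡ 135 mod 143]
  = -(143 / 135)    [QR: both ≡ 3 mod 4, sign flips]
  = -(8 / 135)    [143 ≡ 8 mod 135]
  = -(1 / 135)    [135 ≡ 7 mod 8 ⇒ (2 / 135)^3 = +1]
  = -1    [(1 / 135) = 1]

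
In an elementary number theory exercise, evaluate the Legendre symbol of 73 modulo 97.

(73|97)
  = (97|73)    [QR: 73 ≡ 1 mod 4, sign kept]
  = (24|73)    [97 ≡ 24 mod 73]
  = (3|73)    [73 ≡ 1 mod 8 ⇒ (2|73)^3 = +1]
  = (73|3)    [QR: 73 ≡ 1 mod 4, sign kept]
  = (1|3)    [73 ≡ 1 mod 3]
  = 1    [(1|3) = 1]

1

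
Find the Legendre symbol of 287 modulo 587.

Both 287 ≡ 3 and 587 ≡ 3 (mod 4), so reciprocity gives (287/587) = -(587/287). Reduce: 587 ≡ 13 (mod 287). Now have -(13/287).
13 ≡ 1 (mod 4), so quadratic reciprocity gives (13/287) = (287/13). Reduce: 287 ≡ 1 (mod 13). Now have -(1/13).
(1/13) = 1. Collecting the sign factors: -1.

-1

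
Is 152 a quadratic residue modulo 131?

(152/131)
  = (21/131)    [152 ≡ 21 mod 131]
  = (131/21)    [QR: 21 ≡ 1 mod 4, sign kept]
  = (5/21)    [131 ≡ 5 mod 21]
  = (21/5)    [QR: 5 ≡ 1 mod 4, sign kept]
  = (1/5)    [21 ≡ 1 mod 5]
  = 1    [(1/5) = 1]
The Legendre symbol is 1, so x^2 ≡ 152 (mod 131) has solution.

yes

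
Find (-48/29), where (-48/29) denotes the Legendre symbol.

Reduce the numerator: -48 ≡ 10 (mod 29), so (-48/29) = (10/29).
Factor out 2: 10 = 2·5. Since 29 ≡ 5 (mod 8), (2/29) = -1. Now have -(5/29).
5 ≡ 1 (mod 4), so quadratic reciprocity gives (5/29) = (29/5). Reduce: 29 ≡ 4 (mod 5). Now have -(4/5).
Factor out 2: 4 = 2^2. Since 5 ≡ 5 (mod 8), (2/5) = -1, and (2/5)^2 = +1. Now have -(1/5).
(1/5) = 1. Collecting the sign factors: -1.

-1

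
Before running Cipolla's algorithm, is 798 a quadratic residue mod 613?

no

(798|613)
  = (185|613)    [798 ≡ 185 mod 613]
  = (613|185)    [QR: 185 ≡ 1 mod 4, sign kept]
  = (58|185)    [613 ≡ 58 mod 185]
  = (29|185)    [185 ≡ 1 mod 8 ⇒ (2|185) = +1]
  = (185|29)    [QR: 29 ≡ 1 mod 4, sign kept]
  = (11|29)    [185 ≡ 11 mod 29]
  = (29|11)    [QR: 29 ≡ 1 mod 4, sign kept]
  = (7|11)    [29 ≡ 7 mod 11]
  = -(11|7)    [QR: both ≡ 3 mod 4, sign flips]
  = -(4|7)    [11 ≡ 4 mod 7]
  = -(1|7)    [7 ≡ 7 mod 8 ⇒ (2|7)^2 = +1]
  = -1    [(1|7) = 1]
The Legendre symbol is -1, so x^2 ≡ 798 (mod 613) has no solution.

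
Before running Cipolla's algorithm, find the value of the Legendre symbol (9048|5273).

Reduce the numerator: 9048 ≡ 3775 (mod 5273), so (9048|5273) = (3775|5273).
5273 ≡ 1 (mod 4), so quadratic reciprocity gives (3775|5273) = (5273|3775). Reduce: 5273 ≡ 1498 (mod 3775). Now have (1498|3775).
Factor out 2: 1498 = 2·749. Since 3775 ≡ 7 (mod 8), (2|3775) = +1. Now have (749|3775).
749 ≡ 1 (mod 4), so quadratic reciprocity gives (749|3775) = (3775|749). Reduce: 3775 ≡ 30 (mod 749). Now have (30|749).
Factor out 2: 30 = 2·15. Since 749 ≡ 5 (mod 8), (2|749) = -1. Now have -(15|749).
749 ≡ 1 (mod 4), so quadratic reciprocity gives (15|749) = (749|15). Reduce: 749 ≡ 14 (mod 15). Now have -(14|15).
Factor out 2: 14 = 2·7. Since 15 ≡ 7 (mod 8), (2|15) = +1. Now have -(7|15).
Both 7 ≡ 3 and 15 ≡ 3 (mod 4), so reciprocity gives (7|15) = -(15|7). Reduce: 15 ≡ 1 (mod 7). Now have (1|7).
(1|7) = 1. Collecting the sign factors: 1.

1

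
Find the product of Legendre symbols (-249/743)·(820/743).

By multiplicativity, (-249·820/743) = (-249/743)·(820/743).
First factor (-249/743):
Reduce the numerator: -249 ≡ 494 (mod 743), so (-249/743) = (494/743).
Factor out 2: 494 = 2·247. Since 743 ≡ 7 (mod 8), (2/743) = +1. Now have (247/743).
Both 247 ≡ 3 and 743 ≡ 3 (mod 4), so reciprocity gives (247/743) = -(743/247). Reduce: 743 ≡ 2 (mod 247). Now have -(2/247).
Factor out 2: 2 = 2. Since 247 ≡ 7 (mod 8), (2/247) = +1. Now have -(1/247).
(1/247) = 1. Collecting the sign factors: -1.
Second factor (820/743):
Reduce the numerator: 820 ≡ 77 (mod 743), so (820/743) = (77/743).
77 ≡ 1 (mod 4), so quadratic reciprocity gives (77/743) = (743/77). Reduce: 743 ≡ 50 (mod 77). Now have (50/77).
Factor out 2: 50 = 2·25. Since 77 ≡ 5 (mod 8), (2/77) = -1. Now have -(25/77).
25 ≡ 1 (mod 4), so quadratic reciprocity gives (25/77) = (77/25). Reduce: 77 ≡ 2 (mod 25). Now have -(2/25).
Factor out 2: 2 = 2. Since 25 ≡ 1 (mod 8), (2/25) = +1. Now have -(1/25).
(1/25) = 1. Collecting the sign factors: -1.
Product: (-1)·(-1) = 1.

1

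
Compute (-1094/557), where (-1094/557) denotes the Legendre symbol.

Pull out -1: (-1094/557) = (-1/557)·(1094/557). Since 557 ≡ 1 (mod 4), (-1/557) = +1. Now have (1094/557).
Reduce the numerator: 1094 ≡ 537 (mod 557), so (1094/557) = (537/557).
537 ≡ 1 (mod 4), so quadratic reciprocity gives (537/557) = (557/537). Reduce: 557 ≡ 20 (mod 537). Now have (20/537).
Factor out 2: 20 = 2^2·5. Since 537 ≡ 1 (mod 8), (2/537) = +1, and (2/537)^2 = +1. Now have (5/537).
5 ≡ 1 (mod 4), so quadratic reciprocity gives (5/537) = (537/5). Reduce: 537 ≡ 2 (mod 5). Now have (2/5).
Factor out 2: 2 = 2. Since 5 ≡ 5 (mod 8), (2/5) = -1. Now have -(1/5).
(1/5) = 1. Collecting the sign factors: -1.

-1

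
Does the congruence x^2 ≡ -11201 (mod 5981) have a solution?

(-11201/5981)
  = (11201/5981)    [5981 ≡ 1 mod 4 ⇒ (-1/5981) = +1]
  = (5220/5981)    [11201 ≡ 5220 mod 5981]
  = (1305/5981)    [5981 ≡ 5 mod 8 ⇒ (2/5981)^2 = +1]
  = (5981/1305)    [QR: 1305 ≡ 1 mod 4, sign kept]
  = (761/1305)    [5981 ≡ 761 mod 1305]
  = (1305/761)    [QR: 761 ≡ 1 mod 4, sign kept]
  = (544/761)    [1305 ≡ 544 mod 761]
  = (17/761)    [761 ≡ 1 mod 8 ⇒ (2/761)^5 = +1]
  = (761/17)    [QR: 17 ≡ 1 mod 4, sign kept]
  = (13/17)    [761 ≡ 13 mod 17]
  = (17/13)    [QR: 13 ≡ 1 mod 4, sign kept]
  = (4/13)    [17 ≡ 4 mod 13]
  = (1/13)    [13 ≡ 5 mod 8 ⇒ (2/13)^2 = +1]
  = 1    [(1/13) = 1]
(-11201/5981) = 1, and 5981 is prime, so -11201 is a quadratic residue mod 5981.

yes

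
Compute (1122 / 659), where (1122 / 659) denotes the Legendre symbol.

-1

(1122 / 659)
  = (463 / 659)    [1122 ≡ 463 mod 659]
  = -(659 / 463)    [QR: both ≡ 3 mod 4, sign flips]
  = -(196 / 463)    [659 ≡ 196 mod 463]
  = -(49 / 463)    [463 ≡ 7 mod 8 ⇒ (2 / 463)^2 = +1]
  = -(463 / 49)    [QR: 49 ≡ 1 mod 4, sign kept]
  = -(22 / 49)    [463 ≡ 22 mod 49]
  = -(11 / 49)    [49 ≡ 1 mod 8 ⇒ (2 / 49) = +1]
  = -(49 / 11)    [QR: 49 ≡ 1 mod 4, sign kept]
  = -(5 / 11)    [49 ≡ 5 mod 11]
  = -(11 / 5)    [QR: 5 ≡ 1 mod 4, sign kept]
  = -(1 / 5)    [11 ≡ 1 mod 5]
  = -1    [(1 / 5) = 1]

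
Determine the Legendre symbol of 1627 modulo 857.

-1

Reduce the numerator: 1627 ≡ 770 (mod 857), so (1627/857) = (770/857).
Factor out 2: 770 = 2·385. Since 857 ≡ 1 (mod 8), (2/857) = +1. Now have (385/857).
385 ≡ 1 (mod 4), so quadratic reciprocity gives (385/857) = (857/385). Reduce: 857 ≡ 87 (mod 385). Now have (87/385).
385 ≡ 1 (mod 4), so quadratic reciprocity gives (87/385) = (385/87). Reduce: 385 ≡ 37 (mod 87). Now have (37/87).
37 ≡ 1 (mod 4), so quadratic reciprocity gives (37/87) = (87/37). Reduce: 87 ≡ 13 (mod 37). Now have (13/37).
13 ≡ 1 (mod 4), so quadratic reciprocity gives (13/37) = (37/13). Reduce: 37 ≡ 11 (mod 13). Now have (11/13).
13 ≡ 1 (mod 4), so quadratic reciprocity gives (11/13) = (13/11). Reduce: 13 ≡ 2 (mod 11). Now have (2/11).
Factor out 2: 2 = 2. Since 11 ≡ 3 (mod 8), (2/11) = -1. Now have -(1/11).
(1/11) = 1. Collecting the sign factors: -1.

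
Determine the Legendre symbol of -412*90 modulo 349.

1

By multiplicativity, (-412·90/349) = (-412/349)·(90/349).
First factor (-412/349):
Reduce the numerator: -412 ≡ 286 (mod 349), so (-412/349) = (286/349).
Factor out 2: 286 = 2·143. Since 349 ≡ 5 (mod 8), (2/349) = -1. Now have -(143/349).
349 ≡ 1 (mod 4), so quadratic reciprocity gives (143/349) = (349/143). Reduce: 349 ≡ 63 (mod 143). Now have -(63/143).
Both 63 ≡ 3 and 143 ≡ 3 (mod 4), so reciprocity gives (63/143) = -(143/63). Reduce: 143 ≡ 17 (mod 63). Now have (17/63).
17 ≡ 1 (mod 4), so quadratic reciprocity gives (17/63) = (63/17). Reduce: 63 ≡ 12 (mod 17). Now have (12/17).
Factor out 2: 12 = 2^2·3. Since 17 ≡ 1 (mod 8), (2/17) = +1, and (2/17)^2 = +1. Now have (3/17).
17 ≡ 1 (mod 4), so quadratic reciprocity gives (3/17) = (17/3). Reduce: 17 ≡ 2 (mod 3). Now have (2/3).
Factor out 2: 2 = 2. Since 3 ≡ 3 (mod 8), (2/3) = -1. Now have -(1/3).
(1/3) = 1. Collecting the sign factors: -1.
Second factor (90/349):
Factor out 2: 90 = 2·45. Since 349 ≡ 5 (mod 8), (2/349) = -1. Now have -(45/349).
45 ≡ 1 (mod 4), so quadratic reciprocity gives (45/349) = (349/45). Reduce: 349 ≡ 34 (mod 45). Now have -(34/45).
Factor out 2: 34 = 2·17. Since 45 ≡ 5 (mod 8), (2/45) = -1. Now have (17/45).
17 ≡ 1 (mod 4), so quadratic reciprocity gives (17/45) = (45/17). Reduce: 45 ≡ 11 (mod 17). Now have (11/17).
17 ≡ 1 (mod 4), so quadratic reciprocity gives (11/17) = (17/11). Reduce: 17 ≡ 6 (mod 11). Now have (6/11).
Factor out 2: 6 = 2·3. Since 11 ≡ 3 (mod 8), (2/11) = -1. Now have -(3/11).
Both 3 ≡ 3 and 11 ≡ 3 (mod 4), so reciprocity gives (3/11) = -(11/3). Reduce: 11 ≡ 2 (mod 3). Now have (2/3).
Factor out 2: 2 = 2. Since 3 ≡ 3 (mod 8), (2/3) = -1. Now have -(1/3).
(1/3) = 1. Collecting the sign factors: -1.
Product: (-1)·(-1) = 1.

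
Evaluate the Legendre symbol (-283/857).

-1

Pull out -1: (-283/857) = (-1/857)·(283/857). Since 857 ≡ 1 (mod 4), (-1/857) = +1. Now have (283/857).
857 ≡ 1 (mod 4), so quadratic reciprocity gives (283/857) = (857/283). Reduce: 857 ≡ 8 (mod 283). Now have (8/283).
Factor out 2: 8 = 2^3. Since 283 ≡ 3 (mod 8), (2/283) = -1, and (2/283)^3 = -1. Now have -(1/283).
(1/283) = 1. Collecting the sign factors: -1.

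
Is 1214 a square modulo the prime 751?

Reduce the numerator: 1214 ≡ 463 (mod 751), so (1214/751) = (463/751).
Both 463 ≡ 3 and 751 ≡ 3 (mod 4), so reciprocity gives (463/751) = -(751/463). Reduce: 751 ≡ 288 (mod 463). Now have -(288/463).
Factor out 2: 288 = 2^5·9. Since 463 ≡ 7 (mod 8), (2/463) = +1, and (2/463)^5 = +1. Now have -(9/463).
9 ≡ 1 (mod 4), so quadratic reciprocity gives (9/463) = (463/9). Reduce: 463 ≡ 4 (mod 9). Now have -(4/9).
Factor out 2: 4 = 2^2. Since 9 ≡ 1 (mod 8), (2/9) = +1, and (2/9)^2 = +1. Now have -(1/9).
(1/9) = 1. Collecting the sign factors: -1.
(1214/751) = -1, and 751 is prime, so 1214 is not a quadratic residue mod 751.

no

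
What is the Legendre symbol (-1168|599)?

1

Reduce the numerator: -1168 ≡ 30 (mod 599), so (-1168|599) = (30|599).
Factor out 2: 30 = 2·15. Since 599 ≡ 7 (mod 8), (2|599) = +1. Now have (15|599).
Both 15 ≡ 3 and 599 ≡ 3 (mod 4), so reciprocity gives (15|599) = -(599|15). Reduce: 599 ≡ 14 (mod 15). Now have -(14|15).
Factor out 2: 14 = 2·7. Since 15 ≡ 7 (mod 8), (2|15) = +1. Now have -(7|15).
Both 7 ≡ 3 and 15 ≡ 3 (mod 4), so reciprocity gives (7|15) = -(15|7). Reduce: 15 ≡ 1 (mod 7). Now have (1|7).
(1|7) = 1. Collecting the sign factors: 1.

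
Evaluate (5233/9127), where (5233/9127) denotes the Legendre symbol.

-1

(5233/9127)
  = (9127/5233)    [QR: 5233 ≡ 1 mod 4, sign kept]
  = (3894/5233)    [9127 ≡ 3894 mod 5233]
  = (1947/5233)    [5233 ≡ 1 mod 8 ⇒ (2/5233) = +1]
  = (5233/1947)    [QR: 5233 ≡ 1 mod 4, sign kept]
  = (1339/1947)    [5233 ≡ 1339 mod 1947]
  = -(1947/1339)    [QR: both ≡ 3 mod 4, sign flips]
  = -(608/1339)    [1947 ≡ 608 mod 1339]
  = (19/1339)    [1339 ≡ 3 mod 8 ⇒ (2/1339)^5 = -1]
  = -(1339/19)    [QR: both ≡ 3 mod 4, sign flips]
  = -(9/19)    [1339 ≡ 9 mod 19]
  = -(19/9)    [QR: 9 ≡ 1 mod 4, sign kept]
  = -(1/9)    [19 ≡ 1 mod 9]
  = -1    [(1/9) = 1]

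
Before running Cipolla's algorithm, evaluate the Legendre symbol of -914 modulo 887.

Reduce the numerator: -914 ≡ 860 (mod 887), so (-914|887) = (860|887).
Factor out 2: 860 = 2^2·215. Since 887 ≡ 7 (mod 8), (2|887) = +1, and (2|887)^2 = +1. Now have (215|887).
Both 215 ≡ 3 and 887 ≡ 3 (mod 4), so reciprocity gives (215|887) = -(887|215). Reduce: 887 ≡ 27 (mod 215). Now have -(27|215).
Both 27 ≡ 3 and 215 ≡ 3 (mod 4), so reciprocity gives (27|215) = -(215|27). Reduce: 215 ≡ 26 (mod 27). Now have (26|27).
Factor out 2: 26 = 2·13. Since 27 ≡ 3 (mod 8), (2|27) = -1. Now have -(13|27).
13 ≡ 1 (mod 4), so quadratic reciprocity gives (13|27) = (27|13). Reduce: 27 ≡ 1 (mod 13). Now have -(1|13).
(1|13) = 1. Collecting the sign factors: -1.

-1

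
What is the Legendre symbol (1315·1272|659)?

By multiplicativity, (1315·1272|659) = (1315|659)·(1272|659).
First factor (1315|659):
Reduce the numerator: 1315 ≡ 656 (mod 659), so (1315|659) = (656|659).
Factor out 2: 656 = 2^4·41. Since 659 ≡ 3 (mod 8), (2|659) = -1, and (2|659)^4 = +1. Now have (41|659).
41 ≡ 1 (mod 4), so quadratic reciprocity gives (41|659) = (659|41). Reduce: 659 ≡ 3 (mod 41). Now have (3|41).
41 ≡ 1 (mod 4), so quadratic reciprocity gives (3|41) = (41|3). Reduce: 41 ≡ 2 (mod 3). Now have (2|3).
Factor out 2: 2 = 2. Since 3 ≡ 3 (mod 8), (2|3) = -1. Now have -(1|3).
(1|3) = 1. Collecting the sign factors: -1.
Second factor (1272|659):
Reduce the numerator: 1272 ≡ 613 (mod 659), so (1272|659) = (613|659).
613 ≡ 1 (mod 4), so quadratic reciprocity gives (613|659) = (659|613). Reduce: 659 ≡ 46 (mod 613). Now have (46|613).
Factor out 2: 46 = 2·23. Since 613 ≡ 5 (mod 8), (2|613) = -1. Now have -(23|613).
613 ≡ 1 (mod 4), so quadratic reciprocity gives (23|613) = (613|23). Reduce: 613 ≡ 15 (mod 23). Now have -(15|23).
Both 15 ≡ 3 and 23 ≡ 3 (mod 4), so reciprocity gives (15|23) = -(23|15). Reduce: 23 ≡ 8 (mod 15). Now have (8|15).
Factor out 2: 8 = 2^3. Since 15 ≡ 7 (mod 8), (2|15) = +1, and (2|15)^3 = +1. Now have (1|15).
(1|15) = 1. Collecting the sign factors: 1.
Product: (-1)·(1) = -1.

-1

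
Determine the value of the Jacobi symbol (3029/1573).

0

Reduce the numerator: 3029 ≡ 1456 (mod 1573), so (3029/1573) = (1456/1573).
Factor out 2: 1456 = 2^4·91. Since 1573 ≡ 5 (mod 8), (2/1573) = -1, and (2/1573)^4 = +1. Now have (91/1573).
1573 ≡ 1 (mod 4), so quadratic reciprocity gives (91/1573) = (1573/91). Reduce: 1573 ≡ 26 (mod 91). Now have (26/91).
Factor out 2: 26 = 2·13. Since 91 ≡ 3 (mod 8), (2/91) = -1. Now have -(13/91).
13 ≡ 1 (mod 4), so quadratic reciprocity gives (13/91) = (91/13). Reduce: 91 ≡ 0 (mod 13). Now have -(0/13).
The numerator is now 0 with denominator 13 > 1: the symbol is 0.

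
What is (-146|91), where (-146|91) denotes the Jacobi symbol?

1

(-146|91)
  = (36|91)    [-146 ≡ 36 mod 91]
  = (9|91)    [91 ≡ 3 mod 8 ⇒ (2|91)^2 = +1]
  = (91|9)    [QR: 9 ≡ 1 mod 4, sign kept]
  = (1|9)    [91 ≡ 1 mod 9]
  = 1    [(1|9) = 1]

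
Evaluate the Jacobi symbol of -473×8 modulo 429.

By multiplicativity, (-473·8/429) = (-473/429)·(8/429).
First factor (-473/429):
(-473/429)
  = (473/429)    [429 ≡ 1 mod 4 ⇒ (-1/429) = +1]
  = (44/429)    [473 ≡ 44 mod 429]
  = (11/429)    [429 ≡ 5 mod 8 ⇒ (2/429)^2 = +1]
  = (429/11)    [QR: 429 ≡ 1 mod 4, sign kept]
  = (0/11)    [429 ≡ 0 mod 11]
  = 0    [numerator 0, gcd > 1]
Second factor (8/429):
(8/429)
  = -(1/429)    [429 ≡ 5 mod 8 ⇒ (2/429)^3 = -1]
  = -1    [(1/429) = 1]
Product: (0)·(-1) = 0.

0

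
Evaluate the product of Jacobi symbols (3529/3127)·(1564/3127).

By multiplicativity, (3529·1564/3127) = (3529/3127)·(1564/3127).
First factor (3529/3127):
Reduce the numerator: 3529 ≡ 402 (mod 3127), so (3529/3127) = (402/3127).
Factor out 2: 402 = 2·201. Since 3127 ≡ 7 (mod 8), (2/3127) = +1. Now have (201/3127).
201 ≡ 1 (mod 4), so quadratic reciprocity gives (201/3127) = (3127/201). Reduce: 3127 ≡ 112 (mod 201). Now have (112/201).
Factor out 2: 112 = 2^4·7. Since 201 ≡ 1 (mod 8), (2/201) = +1, and (2/201)^4 = +1. Now have (7/201).
201 ≡ 1 (mod 4), so quadratic reciprocity gives (7/201) = (201/7). Reduce: 201 ≡ 5 (mod 7). Now have (5/7).
5 ≡ 1 (mod 4), so quadratic reciprocity gives (5/7) = (7/5). Reduce: 7 ≡ 2 (mod 5). Now have (2/5).
Factor out 2: 2 = 2. Since 5 ≡ 5 (mod 8), (2/5) = -1. Now have -(1/5).
(1/5) = 1. Collecting the sign factors: -1.
Second factor (1564/3127):
Factor out 2: 1564 = 2^2·391. Since 3127 ≡ 7 (mod 8), (2/3127) = +1, and (2/3127)^2 = +1. Now have (391/3127).
Both 391 ≡ 3 and 3127 ≡ 3 (mod 4), so reciprocity gives (391/3127) = -(3127/391). Reduce: 3127 ≡ 390 (mod 391). Now have -(390/391).
Factor out 2: 390 = 2·195. Since 391 ≡ 7 (mod 8), (2/391) = +1. Now have -(195/391).
Both 195 ≡ 3 and 391 ≡ 3 (mod 4), so reciprocity gives (195/391) = -(391/195). Reduce: 391 ≡ 1 (mod 195). Now have (1/195).
(1/195) = 1. Collecting the sign factors: 1.
Product: (-1)·(1) = -1.

-1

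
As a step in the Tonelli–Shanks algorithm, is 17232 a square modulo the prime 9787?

yes

(17232/9787)
  = (7445/9787)    [17232 ≡ 7445 mod 9787]
  = (9787/7445)    [QR: 7445 ≡ 1 mod 4, sign kept]
  = (2342/7445)    [9787 ≡ 2342 mod 7445]
  = -(1171/7445)    [7445 ≡ 5 mod 8 ⇒ (2/7445) = -1]
  = -(7445/1171)    [QR: 7445 ≡ 1 mod 4, sign kept]
  = -(419/1171)    [7445 ≡ 419 mod 1171]
  = (1171/419)    [QR: both ≡ 3 mod 4, sign flips]
  = (333/419)    [1171 ≡ 333 mod 419]
  = (419/333)    [QR: 333 ≡ 1 mod 4, sign kept]
  = (86/333)    [419 ≡ 86 mod 333]
  = -(43/333)    [333 ≡ 5 mod 8 ⇒ (2/333) = -1]
  = -(333/43)    [QR: 333 ≡ 1 mod 4, sign kept]
  = -(32/43)    [333 ≡ 32 mod 43]
  = (1/43)    [43 ≡ 3 mod 8 ⇒ (2/43)^5 = -1]
  = 1    [(1/43) = 1]
(17232/9787) = 1, and 9787 is prime, so 17232 is a quadratic residue mod 9787.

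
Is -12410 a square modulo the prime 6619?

no

Pull out -1: (-12410/6619) = (-1/6619)·(12410/6619). Since 6619 ≡ 3 (mod 4), (-1/6619) = -1. Now have -(12410/6619).
Reduce the numerator: 12410 ≡ 5791 (mod 6619), so (12410/6619) = (5791/6619).
Both 5791 ≡ 3 and 6619 ≡ 3 (mod 4), so reciprocity gives (5791/6619) = -(6619/5791). Reduce: 6619 ≡ 828 (mod 5791). Now have (828/5791).
Factor out 2: 828 = 2^2·207. Since 5791 ≡ 7 (mod 8), (2/5791) = +1, and (2/5791)^2 = +1. Now have (207/5791).
Both 207 ≡ 3 and 5791 ≡ 3 (mod 4), so reciprocity gives (207/5791) = -(5791/207). Reduce: 5791 ≡ 202 (mod 207). Now have -(202/207).
Factor out 2: 202 = 2·101. Since 207 ≡ 7 (mod 8), (2/207) = +1. Now have -(101/207).
101 ≡ 1 (mod 4), so quadratic reciprocity gives (101/207) = (207/101). Reduce: 207 ≡ 5 (mod 101). Now have -(5/101).
5 ≡ 1 (mod 4), so quadratic reciprocity gives (5/101) = (101/5). Reduce: 101 ≡ 1 (mod 5). Now have -(1/5).
(1/5) = 1. Collecting the sign factors: -1.
The Legendre symbol is -1, so x^2 ≡ -12410 (mod 6619) has no solution.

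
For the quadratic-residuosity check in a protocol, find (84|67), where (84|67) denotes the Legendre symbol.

1

(84|67)
  = (17|67)    [84 ≡ 17 mod 67]
  = (67|17)    [QR: 17 ≡ 1 mod 4, sign kept]
  = (16|17)    [67 ≡ 16 mod 17]
  = (1|17)    [17 ≡ 1 mod 8 ⇒ (2|17)^4 = +1]
  = 1    [(1|17) = 1]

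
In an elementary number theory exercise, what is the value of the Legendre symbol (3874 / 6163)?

Factor out 2: 3874 = 2·1937. Since 6163 ≡ 3 (mod 8), (2 / 6163) = -1. Now have -(1937 / 6163).
1937 ≡ 1 (mod 4), so quadratic reciprocity gives (1937 / 6163) = (6163 / 1937). Reduce: 6163 ≡ 352 (mod 1937). Now have -(352 / 1937).
Factor out 2: 352 = 2^5·11. Since 1937 ≡ 1 (mod 8), (2 / 1937) = +1, and (2 / 1937)^5 = +1. Now have -(11 / 1937).
1937 ≡ 1 (mod 4), so quadratic reciprocity gives (11 / 1937) = (1937 / 11). Reduce: 1937 ≡ 1 (mod 11). Now have -(1 / 11).
(1 / 11) = 1. Collecting the sign factors: -1.

-1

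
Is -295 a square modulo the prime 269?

Pull out -1: (-295/269) = (-1/269)·(295/269). Since 269 ≡ 1 (mod 4), (-1/269) = +1. Now have (295/269).
Reduce the numerator: 295 ≡ 26 (mod 269), so (295/269) = (26/269).
Factor out 2: 26 = 2·13. Since 269 ≡ 5 (mod 8), (2/269) = -1. Now have -(13/269).
13 ≡ 1 (mod 4), so quadratic reciprocity gives (13/269) = (269/13). Reduce: 269 ≡ 9 (mod 13). Now have -(9/13).
9 ≡ 1 (mod 4), so quadratic reciprocity gives (9/13) = (13/9). Reduce: 13 ≡ 4 (mod 9). Now have -(4/9).
Factor out 2: 4 = 2^2. Since 9 ≡ 1 (mod 8), (2/9) = +1, and (2/9)^2 = +1. Now have -(1/9).
(1/9) = 1. Collecting the sign factors: -1.
(-295/269) = -1, and 269 is prime, so -295 is not a quadratic residue mod 269.

no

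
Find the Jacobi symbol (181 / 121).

1

Reduce the numerator: 181 ≡ 60 (mod 121), so (181 / 121) = (60 / 121).
Factor out 2: 60 = 2^2·15. Since 121 ≡ 1 (mod 8), (2 / 121) = +1, and (2 / 121)^2 = +1. Now have (15 / 121).
121 ≡ 1 (mod 4), so quadratic reciprocity gives (15 / 121) = (121 / 15). Reduce: 121 ≡ 1 (mod 15). Now have (1 / 15).
(1 / 15) = 1. Collecting the sign factors: 1.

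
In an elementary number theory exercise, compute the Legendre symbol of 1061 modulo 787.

(1061|787)
  = (274|787)    [1061 ≡ 274 mod 787]
  = -(137|787)    [787 ≡ 3 mod 8 ⇒ (2|787) = -1]
  = -(787|137)    [QR: 137 ≡ 1 mod 4, sign kept]
  = -(102|137)    [787 ≡ 102 mod 137]
  = -(51|137)    [137 ≡ 1 mod 8 ⇒ (2|137) = +1]
  = -(137|51)    [QR: 137 ≡ 1 mod 4, sign kept]
  = -(35|51)    [137 ≡ 35 mod 51]
  = (51|35)    [QR: both ≡ 3 mod 4, sign flips]
  = (16|35)    [51 ≡ 16 mod 35]
  = (1|35)    [35 ≡ 3 mod 8 ⇒ (2|35)^4 = +1]
  = 1    [(1|35) = 1]

1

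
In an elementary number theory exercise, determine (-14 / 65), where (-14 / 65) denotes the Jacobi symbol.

Pull out -1: (-14 / 65) = (-1 / 65)·(14 / 65). Since 65 ≡ 1 (mod 4), (-1 / 65) = +1. Now have (14 / 65).
Factor out 2: 14 = 2·7. Since 65 ≡ 1 (mod 8), (2 / 65) = +1. Now have (7 / 65).
65 ≡ 1 (mod 4), so quadratic reciprocity gives (7 / 65) = (65 / 7). Reduce: 65 ≡ 2 (mod 7). Now have (2 / 7).
Factor out 2: 2 = 2. Since 7 ≡ 7 (mod 8), (2 / 7) = +1. Now have (1 / 7).
(1 / 7) = 1. Collecting the sign factors: 1.

1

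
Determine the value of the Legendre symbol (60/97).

(60/97)
  = (15/97)    [97 ≡ 1 mod 8 ⇒ (2/97)^2 = +1]
  = (97/15)    [QR: 97 ≡ 1 mod 4, sign kept]
  = (7/15)    [97 ≡ 7 mod 15]
  = -(15/7)    [QR: both ≡ 3 mod 4, sign flips]
  = -(1/7)    [15 ≡ 1 mod 7]
  = -1    [(1/7) = 1]

-1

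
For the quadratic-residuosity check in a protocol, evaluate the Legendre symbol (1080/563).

1

(1080/563)
  = (517/563)    [1080 ≡ 517 mod 563]
  = (563/517)    [QR: 517 ≡ 1 mod 4, sign kept]
  = (46/517)    [563 ≡ 46 mod 517]
  = -(23/517)    [517 ≡ 5 mod 8 ⇒ (2/517) = -1]
  = -(517/23)    [QR: 517 ≡ 1 mod 4, sign kept]
  = -(11/23)    [517 ≡ 11 mod 23]
  = (23/11)    [QR: both ≡ 3 mod 4, sign flips]
  = (1/11)    [23 ≡ 1 mod 11]
  = 1    [(1/11) = 1]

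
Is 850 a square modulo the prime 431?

no

(850/431)
  = (419/431)    [850 ≡ 419 mod 431]
  = -(431/419)    [QR: both ≡ 3 mod 4, sign flips]
  = -(12/419)    [431 ≡ 12 mod 419]
  = -(3/419)    [419 ≡ 3 mod 8 ⇒ (2/419)^2 = +1]
  = (419/3)    [QR: both ≡ 3 mod 4, sign flips]
  = (2/3)    [419 ≡ 2 mod 3]
  = -(1/3)    [3 ≡ 3 mod 8 ⇒ (2/3) = -1]
  = -1    [(1/3) = 1]
The Legendre symbol is -1, so x^2 ≡ 850 (mod 431) has no solution.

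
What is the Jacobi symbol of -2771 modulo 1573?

-1

(-2771|1573)
  = (375|1573)    [-2771 ≡ 375 mod 1573]
  = (1573|375)    [QR: 1573 ≡ 1 mod 4, sign kept]
  = (73|375)    [1573 ≡ 73 mod 375]
  = (375|73)    [QR: 73 ≡ 1 mod 4, sign kept]
  = (10|73)    [375 ≡ 10 mod 73]
  = (5|73)    [73 ≡ 1 mod 8 ⇒ (2|73) = +1]
  = (73|5)    [QR: 5 ≡ 1 mod 4, sign kept]
  = (3|5)    [73 ≡ 3 mod 5]
  = (5|3)    [QR: 5 ≡ 1 mod 4, sign kept]
  = (2|3)    [5 ≡ 2 mod 3]
  = -(1|3)    [3 ≡ 3 mod 8 ⇒ (2|3) = -1]
  = -1    [(1|3) = 1]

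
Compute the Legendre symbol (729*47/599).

1

By multiplicativity, (729·47/599) = (729/599)·(47/599).
First factor (729/599):
Reduce the numerator: 729 ≡ 130 (mod 599), so (729/599) = (130/599).
Factor out 2: 130 = 2·65. Since 599 ≡ 7 (mod 8), (2/599) = +1. Now have (65/599).
65 ≡ 1 (mod 4), so quadratic reciprocity gives (65/599) = (599/65). Reduce: 599 ≡ 14 (mod 65). Now have (14/65).
Factor out 2: 14 = 2·7. Since 65 ≡ 1 (mod 8), (2/65) = +1. Now have (7/65).
65 ≡ 1 (mod 4), so quadratic reciprocity gives (7/65) = (65/7). Reduce: 65 ≡ 2 (mod 7). Now have (2/7).
Factor out 2: 2 = 2. Since 7 ≡ 7 (mod 8), (2/7) = +1. Now have (1/7).
(1/7) = 1. Collecting the sign factors: 1.
Second factor (47/599):
Both 47 ≡ 3 and 599 ≡ 3 (mod 4), so reciprocity gives (47/599) = -(599/47). Reduce: 599 ≡ 35 (mod 47). Now have -(35/47).
Both 35 ≡ 3 and 47 ≡ 3 (mod 4), so reciprocity gives (35/47) = -(47/35). Reduce: 47 ≡ 12 (mod 35). Now have (12/35).
Factor out 2: 12 = 2^2·3. Since 35 ≡ 3 (mod 8), (2/35) = -1, and (2/35)^2 = +1. Now have (3/35).
Both 3 ≡ 3 and 35 ≡ 3 (mod 4), so reciprocity gives (3/35) = -(35/3). Reduce: 35 ≡ 2 (mod 3). Now have -(2/3).
Factor out 2: 2 = 2. Since 3 ≡ 3 (mod 8), (2/3) = -1. Now have (1/3).
(1/3) = 1. Collecting the sign factors: 1.
Product: (1)·(1) = 1.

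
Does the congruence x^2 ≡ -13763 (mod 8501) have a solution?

yes

Reduce the numerator: -13763 ≡ 3239 (mod 8501), so (-13763|8501) = (3239|8501).
8501 ≡ 1 (mod 4), so quadratic reciprocity gives (3239|8501) = (8501|3239). Reduce: 8501 ≡ 2023 (mod 3239). Now have (2023|3239).
Both 2023 ≡ 3 and 3239 ≡ 3 (mod 4), so reciprocity gives (2023|3239) = -(3239|2023). Reduce: 3239 ≡ 1216 (mod 2023). Now have -(1216|2023).
Factor out 2: 1216 = 2^6·19. Since 2023 ≡ 7 (mod 8), (2|2023) = +1, and (2|2023)^6 = +1. Now have -(19|2023).
Both 19 ≡ 3 and 2023 ≡ 3 (mod 4), so reciprocity gives (19|2023) = -(2023|19). Reduce: 2023 ≡ 9 (mod 19). Now have (9|19).
9 ≡ 1 (mod 4), so quadratic reciprocity gives (9|19) = (19|9). Reduce: 19 ≡ 1 (mod 9). Now have (1|9).
(1|9) = 1. Collecting the sign factors: 1.
(-13763|8501) = 1, and 8501 is prime, so -13763 is a quadratic residue mod 8501.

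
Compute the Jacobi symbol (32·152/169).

1

By multiplicativity, (32·152/169) = (32/169)·(152/169).
First factor (32/169):
(32/169)
  = (1/169)    [169 ≡ 1 mod 8 ⇒ (2/169)^5 = +1]
  = 1    [(1/169) = 1]
Second factor (152/169):
(152/169)
  = (19/169)    [169 ≡ 1 mod 8 ⇒ (2/169)^3 = +1]
  = (169/19)    [QR: 169 ≡ 1 mod 4, sign kept]
  = (17/19)    [169 ≡ 17 mod 19]
  = (19/17)    [QR: 17 ≡ 1 mod 4, sign kept]
  = (2/17)    [19 ≡ 2 mod 17]
  = (1/17)    [17 ≡ 1 mod 8 ⇒ (2/17) = +1]
  = 1    [(1/17) = 1]
Product: (1)·(1) = 1.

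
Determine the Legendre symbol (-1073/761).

1

(-1073/761)
  = (1073/761)    [761 ≡ 1 mod 4 ⇒ (-1/761) = +1]
  = (312/761)    [1073 ≡ 312 mod 761]
  = (39/761)    [761 ≡ 1 mod 8 ⇒ (2/761)^3 = +1]
  = (761/39)    [QR: 761 ≡ 1 mod 4, sign kept]
  = (20/39)    [761 ≡ 20 mod 39]
  = (5/39)    [39 ≡ 7 mod 8 ⇒ (2/39)^2 = +1]
  = (39/5)    [QR: 5 ≡ 1 mod 4, sign kept]
  = (4/5)    [39 ≡ 4 mod 5]
  = (1/5)    [5 ≡ 5 mod 8 ⇒ (2/5)^2 = +1]
  = 1    [(1/5) = 1]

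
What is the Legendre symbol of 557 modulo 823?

(557 / 823)
  = (823 / 557)    [QR: 557 ≡ 1 mod 4, sign kept]
  = (266 / 557)    [823 ≡ 266 mod 557]
  = -(133 / 557)    [557 ≡ 5 mod 8 ⇒ (2 / 557) = -1]
  = -(557 / 133)    [QR: 133 ≡ 1 mod 4, sign kept]
  = -(25 / 133)    [557 ≡ 25 mod 133]
  = -(133 / 25)    [QR: 25 ≡ 1 mod 4, sign kept]
  = -(8 / 25)    [133 ≡ 8 mod 25]
  = -(1 / 25)    [25 ≡ 1 mod 8 ⇒ (2 / 25)^3 = +1]
  = -1    [(1 / 25) = 1]

-1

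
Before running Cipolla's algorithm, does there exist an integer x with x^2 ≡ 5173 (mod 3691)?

Reduce the numerator: 5173 ≡ 1482 (mod 3691), so (5173|3691) = (1482|3691).
Factor out 2: 1482 = 2·741. Since 3691 ≡ 3 (mod 8), (2|3691) = -1. Now have -(741|3691).
741 ≡ 1 (mod 4), so quadratic reciprocity gives (741|3691) = (3691|741). Reduce: 3691 ≡ 727 (mod 741). Now have -(727|741).
741 ≡ 1 (mod 4), so quadratic reciprocity gives (727|741) = (741|727). Reduce: 741 ≡ 14 (mod 727). Now have -(14|727).
Factor out 2: 14 = 2·7. Since 727 ≡ 7 (mod 8), (2|727) = +1. Now have -(7|727).
Both 7 ≡ 3 and 727 ≡ 3 (mod 4), so reciprocity gives (7|727) = -(727|7). Reduce: 727 ≡ 6 (mod 7). Now have (6|7).
Factor out 2: 6 = 2·3. Since 7 ≡ 7 (mod 8), (2|7) = +1. Now have (3|7).
Both 3 ≡ 3 and 7 ≡ 3 (mod 4), so reciprocity gives (3|7) = -(7|3). Reduce: 7 ≡ 1 (mod 3). Now have -(1|3).
(1|3) = 1. Collecting the sign factors: -1.
The Legendre symbol is -1, so x^2 ≡ 5173 (mod 3691) has no solution.

no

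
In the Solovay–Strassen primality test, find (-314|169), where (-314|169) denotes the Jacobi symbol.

Reduce the numerator: -314 ≡ 24 (mod 169), so (-314|169) = (24|169).
Factor out 2: 24 = 2^3·3. Since 169 ≡ 1 (mod 8), (2|169) = +1, and (2|169)^3 = +1. Now have (3|169).
169 ≡ 1 (mod 4), so quadratic reciprocity gives (3|169) = (169|3). Reduce: 169 ≡ 1 (mod 3). Now have (1|3).
(1|3) = 1. Collecting the sign factors: 1.

1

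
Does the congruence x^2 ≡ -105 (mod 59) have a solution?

no

(-105/59)
  = (13/59)    [-105 ≡ 13 mod 59]
  = (59/13)    [QR: 13 ≡ 1 mod 4, sign kept]
  = (7/13)    [59 ≡ 7 mod 13]
  = (13/7)    [QR: 13 ≡ 1 mod 4, sign kept]
  = (6/7)    [13 ≡ 6 mod 7]
  = (3/7)    [7 ≡ 7 mod 8 ⇒ (2/7) = +1]
  = -(7/3)    [QR: both ≡ 3 mod 4, sign flips]
  = -(1/3)    [7 ≡ 1 mod 3]
  = -1    [(1/3) = 1]
(-105/59) = -1, and 59 is prime, so -105 is not a quadratic residue mod 59.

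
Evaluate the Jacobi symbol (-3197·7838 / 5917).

1

By multiplicativity, (-3197·7838 / 5917) = (-3197 / 5917)·(7838 / 5917).
First factor (-3197 / 5917):
Reduce the numerator: -3197 ≡ 2720 (mod 5917), so (-3197 / 5917) = (2720 / 5917).
Factor out 2: 2720 = 2^5·85. Since 5917 ≡ 5 (mod 8), (2 / 5917) = -1, and (2 / 5917)^5 = -1. Now have -(85 / 5917).
85 ≡ 1 (mod 4), so quadratic reciprocity gives (85 / 5917) = (5917 / 85). Reduce: 5917 ≡ 52 (mod 85). Now have -(52 / 85).
Factor out 2: 52 = 2^2·13. Since 85 ≡ 5 (mod 8), (2 / 85) = -1, and (2 / 85)^2 = +1. Now have -(13 / 85).
13 ≡ 1 (mod 4), so quadratic reciprocity gives (13 / 85) = (85 / 13). Reduce: 85 ≡ 7 (mod 13). Now have -(7 / 13).
13 ≡ 1 (mod 4), so quadratic reciprocity gives (7 / 13) = (13 / 7). Reduce: 13 ≡ 6 (mod 7). Now have -(6 / 7).
Factor out 2: 6 = 2·3. Since 7 ≡ 7 (mod 8), (2 / 7) = +1. Now have -(3 / 7).
Both 3 ≡ 3 and 7 ≡ 3 (mod 4), so reciprocity gives (3 / 7) = -(7 / 3). Reduce: 7 ≡ 1 (mod 3). Now have (1 / 3).
(1 / 3) = 1. Collecting the sign factors: 1.
Second factor (7838 / 5917):
Reduce the numerator: 7838 ≡ 1921 (mod 5917), so (7838 / 5917) = (1921 / 5917).
1921 ≡ 1 (mod 4), so quadratic reciprocity gives (1921 / 5917) = (5917 / 1921). Reduce: 5917 ≡ 154 (mod 1921). Now have (154 / 1921).
Factor out 2: 154 = 2·77. Since 1921 ≡ 1 (mod 8), (2 / 1921) = +1. Now have (77 / 1921).
77 ≡ 1 (mod 4), so quadratic reciprocity gives (77 / 1921) = (1921 / 77). Reduce: 1921 ≡ 73 (mod 77). Now have (73 / 77).
73 ≡ 1 (mod 4), so quadratic reciprocity gives (73 / 77) = (77 / 73). Reduce: 77 ≡ 4 (mod 73). Now have (4 / 73).
Factor out 2: 4 = 2^2. Since 73 ≡ 1 (mod 8), (2 / 73) = +1, and (2 / 73)^2 = +1. Now have (1 / 73).
(1 / 73) = 1. Collecting the sign factors: 1.
Product: (1)·(1) = 1.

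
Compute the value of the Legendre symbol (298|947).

Factor out 2: 298 = 2·149. Since 947 ≡ 3 (mod 8), (2|947) = -1. Now have -(149|947).
149 ≡ 1 (mod 4), so quadratic reciprocity gives (149|947) = (947|149). Reduce: 947 ≡ 53 (mod 149). Now have -(53|149).
53 ≡ 1 (mod 4), so quadratic reciprocity gives (53|149) = (149|53). Reduce: 149 ≡ 43 (mod 53). Now have -(43|53).
53 ≡ 1 (mod 4), so quadratic reciprocity gives (43|53) = (53|43). Reduce: 53 ≡ 10 (mod 43). Now have -(10|43).
Factor out 2: 10 = 2·5. Since 43 ≡ 3 (mod 8), (2|43) = -1. Now have (5|43).
5 ≡ 1 (mod 4), so quadratic reciprocity gives (5|43) = (43|5). Reduce: 43 ≡ 3 (mod 5). Now have (3|5).
5 ≡ 1 (mod 4), so quadratic reciprocity gives (3|5) = (5|3). Reduce: 5 ≡ 2 (mod 3). Now have (2|3).
Factor out 2: 2 = 2. Since 3 ≡ 3 (mod 8), (2|3) = -1. Now have -(1|3).
(1|3) = 1. Collecting the sign factors: -1.

-1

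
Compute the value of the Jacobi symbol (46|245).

Factor out 2: 46 = 2·23. Since 245 ≡ 5 (mod 8), (2|245) = -1. Now have -(23|245).
245 ≡ 1 (mod 4), so quadratic reciprocity gives (23|245) = (245|23). Reduce: 245 ≡ 15 (mod 23). Now have -(15|23).
Both 15 ≡ 3 and 23 ≡ 3 (mod 4), so reciprocity gives (15|23) = -(23|15). Reduce: 23 ≡ 8 (mod 15). Now have (8|15).
Factor out 2: 8 = 2^3. Since 15 ≡ 7 (mod 8), (2|15) = +1, and (2|15)^3 = +1. Now have (1|15).
(1|15) = 1. Collecting the sign factors: 1.

1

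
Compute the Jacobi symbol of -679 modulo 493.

-1

Reduce the numerator: -679 ≡ 307 (mod 493), so (-679/493) = (307/493).
493 ≡ 1 (mod 4), so quadratic reciprocity gives (307/493) = (493/307). Reduce: 493 ≡ 186 (mod 307). Now have (186/307).
Factor out 2: 186 = 2·93. Since 307 ≡ 3 (mod 8), (2/307) = -1. Now have -(93/307).
93 ≡ 1 (mod 4), so quadratic reciprocity gives (93/307) = (307/93). Reduce: 307 ≡ 28 (mod 93). Now have -(28/93).
Factor out 2: 28 = 2^2·7. Since 93 ≡ 5 (mod 8), (2/93) = -1, and (2/93)^2 = +1. Now have -(7/93).
93 ≡ 1 (mod 4), so quadratic reciprocity gives (7/93) = (93/7). Reduce: 93 ≡ 2 (mod 7). Now have -(2/7).
Factor out 2: 2 = 2. Since 7 ≡ 7 (mod 8), (2/7) = +1. Now have -(1/7).
(1/7) = 1. Collecting the sign factors: -1.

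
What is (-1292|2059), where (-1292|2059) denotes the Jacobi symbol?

1

Pull out -1: (-1292|2059) = (-1|2059)·(1292|2059). Since 2059 ≡ 3 (mod 4), (-1|2059) = -1. Now have -(1292|2059).
Factor out 2: 1292 = 2^2·323. Since 2059 ≡ 3 (mod 8), (2|2059) = -1, and (2|2059)^2 = +1. Now have -(323|2059).
Both 323 ≡ 3 and 2059 ≡ 3 (mod 4), so reciprocity gives (323|2059) = -(2059|323). Reduce: 2059 ≡ 121 (mod 323). Now have (121|323).
121 ≡ 1 (mod 4), so quadratic reciprocity gives (121|323) = (323|121). Reduce: 323 ≡ 81 (mod 121). Now have (81|121).
81 ≡ 1 (mod 4), so quadratic reciprocity gives (81|121) = (121|81). Reduce: 121 ≡ 40 (mod 81). Now have (40|81).
Factor out 2: 40 = 2^3·5. Since 81 ≡ 1 (mod 8), (2|81) = +1, and (2|81)^3 = +1. Now have (5|81).
5 ≡ 1 (mod 4), so quadratic reciprocity gives (5|81) = (81|5). Reduce: 81 ≡ 1 (mod 5). Now have (1|5).
(1|5) = 1. Collecting the sign factors: 1.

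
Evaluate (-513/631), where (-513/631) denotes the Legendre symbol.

Pull out -1: (-513/631) = (-1/631)·(513/631). Since 631 ≡ 3 (mod 4), (-1/631) = -1. Now have -(513/631).
513 ≡ 1 (mod 4), so quadratic reciprocity gives (513/631) = (631/513). Reduce: 631 ≡ 118 (mod 513). Now have -(118/513).
Factor out 2: 118 = 2·59. Since 513 ≡ 1 (mod 8), (2/513) = +1. Now have -(59/513).
513 ≡ 1 (mod 4), so quadratic reciprocity gives (59/513) = (513/59). Reduce: 513 ≡ 41 (mod 59). Now have -(41/59).
41 ≡ 1 (mod 4), so quadratic reciprocity gives (41/59) = (59/41). Reduce: 59 ≡ 18 (mod 41). Now have -(18/41).
Factor out 2: 18 = 2·9. Since 41 ≡ 1 (mod 8), (2/41) = +1. Now have -(9/41).
9 ≡ 1 (mod 4), so quadratic reciprocity gives (9/41) = (41/9). Reduce: 41 ≡ 5 (mod 9). Now have -(5/9).
5 ≡ 1 (mod 4), so quadratic reciprocity gives (5/9) = (9/5). Reduce: 9 ≡ 4 (mod 5). Now have -(4/5).
Factor out 2: 4 = 2^2. Since 5 ≡ 5 (mod 8), (2/5) = -1, and (2/5)^2 = +1. Now have -(1/5).
(1/5) = 1. Collecting the sign factors: -1.

-1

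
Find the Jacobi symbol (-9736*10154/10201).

1

By multiplicativity, (-9736·10154/10201) = (-9736/10201)·(10154/10201).
First factor (-9736/10201):
Reduce the numerator: -9736 ≡ 465 (mod 10201), so (-9736/10201) = (465/10201).
465 ≡ 1 (mod 4), so quadratic reciprocity gives (465/10201) = (10201/465). Reduce: 10201 ≡ 436 (mod 465). Now have (436/465).
Factor out 2: 436 = 2^2·109. Since 465 ≡ 1 (mod 8), (2/465) = +1, and (2/465)^2 = +1. Now have (109/465).
109 ≡ 1 (mod 4), so quadratic reciprocity gives (109/465) = (465/109). Reduce: 465 ≡ 29 (mod 109). Now have (29/109).
29 ≡ 1 (mod 4), so quadratic reciprocity gives (29/109) = (109/29). Reduce: 109 ≡ 22 (mod 29). Now have (22/29).
Factor out 2: 22 = 2·11. Since 29 ≡ 5 (mod 8), (2/29) = -1. Now have -(11/29).
29 ≡ 1 (mod 4), so quadratic reciprocity gives (11/29) = (29/11). Reduce: 29 ≡ 7 (mod 11). Now have -(7/11).
Both 7 ≡ 3 and 11 ≡ 3 (mod 4), so reciprocity gives (7/11) = -(11/7). Reduce: 11 ≡ 4 (mod 7). Now have (4/7).
Factor out 2: 4 = 2^2. Since 7 ≡ 7 (mod 8), (2/7) = +1, and (2/7)^2 = +1. Now have (1/7).
(1/7) = 1. Collecting the sign factors: 1.
Second factor (10154/10201):
Factor out 2: 10154 = 2·5077. Since 10201 ≡ 1 (mod 8), (2/10201) = +1. Now have (5077/10201).
5077 ≡ 1 (mod 4), so quadratic reciprocity gives (5077/10201) = (10201/5077). Reduce: 10201 ≡ 47 (mod 5077). Now have (47/5077).
5077 ≡ 1 (mod 4), so quadratic reciprocity gives (47/5077) = (5077/47). Reduce: 5077 ≡ 1 (mod 47). Now have (1/47).
(1/47) = 1. Collecting the sign factors: 1.
Product: (1)·(1) = 1.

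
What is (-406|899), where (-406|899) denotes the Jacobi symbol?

0

Reduce the numerator: -406 ≡ 493 (mod 899), so (-406|899) = (493|899).
493 ≡ 1 (mod 4), so quadratic reciprocity gives (493|899) = (899|493). Reduce: 899 ≡ 406 (mod 493). Now have (406|493).
Factor out 2: 406 = 2·203. Since 493 ≡ 5 (mod 8), (2|493) = -1. Now have -(203|493).
493 ≡ 1 (mod 4), so quadratic reciprocity gives (203|493) = (493|203). Reduce: 493 ≡ 87 (mod 203). Now have -(87|203).
Both 87 ≡ 3 and 203 ≡ 3 (mod 4), so reciprocity gives (87|203) = -(203|87). Reduce: 203 ≡ 29 (mod 87). Now have (29|87).
29 ≡ 1 (mod 4), so quadratic reciprocity gives (29|87) = (87|29). Reduce: 87 ≡ 0 (mod 29). Now have (0|29).
The numerator is now 0 with denominator 29 > 1: the symbol is 0.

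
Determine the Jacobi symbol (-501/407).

Pull out -1: (-501/407) = (-1/407)·(501/407). Since 407 ≡ 3 (mod 4), (-1/407) = -1. Now have -(501/407).
Reduce the numerator: 501 ≡ 94 (mod 407), so (501/407) = (94/407).
Factor out 2: 94 = 2·47. Since 407 ≡ 7 (mod 8), (2/407) = +1. Now have -(47/407).
Both 47 ≡ 3 and 407 ≡ 3 (mod 4), so reciprocity gives (47/407) = -(407/47). Reduce: 407 ≡ 31 (mod 47). Now have (31/47).
Both 31 ≡ 3 and 47 ≡ 3 (mod 4), so reciprocity gives (31/47) = -(47/31). Reduce: 47 ≡ 16 (mod 31). Now have -(16/31).
Factor out 2: 16 = 2^4. Since 31 ≡ 7 (mod 8), (2/31) = +1, and (2/31)^4 = +1. Now have -(1/31).
(1/31) = 1. Collecting the sign factors: -1.

-1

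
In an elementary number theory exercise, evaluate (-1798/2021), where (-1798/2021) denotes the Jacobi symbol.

Reduce the numerator: -1798 ≡ 223 (mod 2021), so (-1798/2021) = (223/2021).
2021 ≡ 1 (mod 4), so quadratic reciprocity gives (223/2021) = (2021/223). Reduce: 2021 ≡ 14 (mod 223). Now have (14/223).
Factor out 2: 14 = 2·7. Since 223 ≡ 7 (mod 8), (2/223) = +1. Now have (7/223).
Both 7 ≡ 3 and 223 ≡ 3 (mod 4), so reciprocity gives (7/223) = -(223/7). Reduce: 223 ≡ 6 (mod 7). Now have -(6/7).
Factor out 2: 6 = 2·3. Since 7 ≡ 7 (mod 8), (2/7) = +1. Now have -(3/7).
Both 3 ≡ 3 and 7 ≡ 3 (mod 4), so reciprocity gives (3/7) = -(7/3). Reduce: 7 ≡ 1 (mod 3). Now have (1/3).
(1/3) = 1. Collecting the sign factors: 1.

1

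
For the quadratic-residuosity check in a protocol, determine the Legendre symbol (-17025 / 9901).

Reduce the numerator: -17025 ≡ 2777 (mod 9901), so (-17025 / 9901) = (2777 / 9901).
2777 ≡ 1 (mod 4), so quadratic reciprocity gives (2777 / 9901) = (9901 / 2777). Reduce: 9901 ≡ 1570 (mod 2777). Now have (1570 / 2777).
Factor out 2: 1570 = 2·785. Since 2777 ≡ 1 (mod 8), (2 / 2777) = +1. Now have (785 / 2777).
785 ≡ 1 (mod 4), so quadratic reciprocity gives (785 / 2777) = (2777 / 785). Reduce: 2777 ≡ 422 (mod 785). Now have (422 / 785).
Factor out 2: 422 = 2·211. Since 785 ≡ 1 (mod 8), (2 / 785) = +1. Now have (211 / 785).
785 ≡ 1 (mod 4), so quadratic reciprocity gives (211 / 785) = (785 / 211). Reduce: 785 ≡ 152 (mod 211). Now have (152 / 211).
Factor out 2: 152 = 2^3·19. Since 211 ≡ 3 (mod 8), (2 / 211) = -1, and (2 / 211)^3 = -1. Now have -(19 / 211).
Both 19 ≡ 3 and 211 ≡ 3 (mod 4), so reciprocity gives (19 / 211) = -(211 / 19). Reduce: 211 ≡ 2 (mod 19). Now have (2 / 19).
Factor out 2: 2 = 2. Since 19 ≡ 3 (mod 8), (2 / 19) = -1. Now have -(1 / 19).
(1 / 19) = 1. Collecting the sign factors: -1.

-1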